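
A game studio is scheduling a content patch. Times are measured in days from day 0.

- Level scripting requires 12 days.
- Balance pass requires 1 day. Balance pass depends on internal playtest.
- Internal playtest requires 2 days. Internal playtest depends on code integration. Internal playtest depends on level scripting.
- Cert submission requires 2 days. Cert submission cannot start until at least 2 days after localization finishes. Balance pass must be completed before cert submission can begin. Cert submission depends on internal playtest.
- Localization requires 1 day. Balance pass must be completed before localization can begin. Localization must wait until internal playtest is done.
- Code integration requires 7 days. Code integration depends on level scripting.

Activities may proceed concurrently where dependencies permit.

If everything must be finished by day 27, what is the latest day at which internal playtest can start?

19

Cert submission has no dependents, so it just needs to finish by day 27. Starting by 27 − 2 = day 25 achieves that.
Localization has to be done before cert submission (must start by day 25, minus 2-day gap → day 23). That means finishing by day 23, i.e. starting by 23 − 1 = day 22.
For balance pass: localization (must start by day 22); cert submission (must start by day 25). The most restrictive is day 22; with a 1-day duration, balance pass must start by day 21.
Internal playtest feeds balance pass (must start by day 21); localization (must start by day 22); cert submission (must start by day 25). Taking the minimum, internal playtest must finish by day 21 and start by 21 − 2 = day 19.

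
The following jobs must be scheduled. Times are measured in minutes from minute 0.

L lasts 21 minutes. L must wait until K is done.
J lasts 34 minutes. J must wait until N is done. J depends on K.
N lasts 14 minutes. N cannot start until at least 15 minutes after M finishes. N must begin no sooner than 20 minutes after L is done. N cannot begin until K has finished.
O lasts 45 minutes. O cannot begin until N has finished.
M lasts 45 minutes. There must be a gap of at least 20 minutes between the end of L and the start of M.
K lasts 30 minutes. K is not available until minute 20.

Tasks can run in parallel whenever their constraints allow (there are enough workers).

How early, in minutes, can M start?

91

K cannot begin until its own release at minute 20. It runs from minute 20 to 20 + 30 = minute 50.
L cannot begin until K (finishes minute 50). It runs from minute 50 to 50 + 21 = minute 71.
M waits on L (finishes minute 71, plus 20-minute gap → minute 91), so the earliest it can start is minute 91.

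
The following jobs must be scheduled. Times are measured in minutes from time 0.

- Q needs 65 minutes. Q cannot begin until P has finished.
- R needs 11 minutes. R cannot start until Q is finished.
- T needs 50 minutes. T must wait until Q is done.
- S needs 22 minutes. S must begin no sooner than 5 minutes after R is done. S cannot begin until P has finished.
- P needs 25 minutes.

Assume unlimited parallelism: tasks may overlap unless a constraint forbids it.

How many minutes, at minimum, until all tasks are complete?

140

P has no prerequisites, so it starts at minute 0 and finishes at minute 25.
Q waits on P (finishes minute 25), so it starts at minute 25 and finishes at 25 + 65 = minute 90.
T cannot begin until Q (finishes minute 90). It runs from minute 90 to 90 + 50 = minute 140.
R cannot begin until Q (finishes minute 90). It runs from minute 90 to 90 + 11 = minute 101.
S needs all of R (finishes minute 101, plus 5-minute gap → minute 106); P (finishes minute 25). That puts its earliest start at minute 106; it finishes at 106 + 22 = minute 128.
All tasks are finished once the last one completes. Finish times: P at 25, Q at 90, R at 101, S at 128, T at 140. The latest is minute 140.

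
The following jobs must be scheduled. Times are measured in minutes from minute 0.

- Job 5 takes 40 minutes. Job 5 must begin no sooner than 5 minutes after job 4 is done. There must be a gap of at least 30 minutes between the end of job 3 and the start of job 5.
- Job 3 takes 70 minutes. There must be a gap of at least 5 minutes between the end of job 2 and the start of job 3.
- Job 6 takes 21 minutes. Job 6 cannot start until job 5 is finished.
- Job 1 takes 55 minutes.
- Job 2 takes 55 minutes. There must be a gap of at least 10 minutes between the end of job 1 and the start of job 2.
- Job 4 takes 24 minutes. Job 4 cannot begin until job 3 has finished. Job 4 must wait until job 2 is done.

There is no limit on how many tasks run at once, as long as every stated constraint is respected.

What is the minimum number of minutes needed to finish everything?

Job 1 has no prerequisites, so it starts at minute 0 and finishes at minute 55.
After job 1 (finishes minute 55, plus 10-minute gap → minute 65), job 2 can start at minute 65 and finishes at minute 120.
Job 3 cannot begin until job 2 (finishes minute 120, plus 5-minute gap → minute 125). It runs from minute 125 to 125 + 70 = minute 195.
Job 4 needs all of job 3 (finishes minute 195); job 2 (finishes minute 120). That puts its earliest start at minute 195; it finishes at 195 + 24 = minute 219.
For job 5: job 4 (finishes minute 219, plus 5-minute gap → minute 224); job 3 (finishes minute 195, plus 30-minute gap → minute 225). Taking the maximum gives a start of minute 225, and it finishes at 225 + 40 = minute 265.
Job 6 waits on job 5 (finishes minute 265), so it starts at minute 265 and finishes at 265 + 21 = minute 286.
All tasks are finished once the last one completes. Finish times: Job 1 at 55, Job 2 at 120, Job 3 at 195, Job 4 at 219, Job 5 at 265, Job 6 at 286. The latest is minute 286.

286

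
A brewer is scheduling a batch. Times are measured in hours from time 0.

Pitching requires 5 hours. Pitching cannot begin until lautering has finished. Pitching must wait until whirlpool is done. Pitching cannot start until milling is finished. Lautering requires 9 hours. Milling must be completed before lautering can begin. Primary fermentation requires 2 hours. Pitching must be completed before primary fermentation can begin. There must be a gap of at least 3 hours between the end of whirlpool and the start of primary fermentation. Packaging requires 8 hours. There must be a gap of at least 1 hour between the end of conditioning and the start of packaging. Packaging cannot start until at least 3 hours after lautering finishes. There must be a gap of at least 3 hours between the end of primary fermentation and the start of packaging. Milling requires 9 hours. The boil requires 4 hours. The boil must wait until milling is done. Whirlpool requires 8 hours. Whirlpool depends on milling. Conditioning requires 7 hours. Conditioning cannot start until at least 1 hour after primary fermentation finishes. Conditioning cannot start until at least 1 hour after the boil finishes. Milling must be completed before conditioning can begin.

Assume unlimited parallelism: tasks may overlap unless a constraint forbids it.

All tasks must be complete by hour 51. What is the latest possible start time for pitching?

Nothing follows packaging; the deadline of hour 51 is its only limit. It must start by 51 − 8 = hour 43.
Conditioning feeds into packaging (must start by hour 43, minus 1-hour gap → hour 42); so conditioning must finish by hour 42 and therefore start by hour 35.
For primary fermentation: conditioning (must start by hour 35, minus 1-hour gap → hour 34); packaging (must start by hour 43, minus 3-hour gap → hour 40). The most restrictive is hour 34; with a 2-hour duration, primary fermentation must start by hour 32.
Pitching has to be done before primary fermentation (must start by hour 32). That means finishing by hour 32, i.e. starting by 32 − 5 = hour 27.

27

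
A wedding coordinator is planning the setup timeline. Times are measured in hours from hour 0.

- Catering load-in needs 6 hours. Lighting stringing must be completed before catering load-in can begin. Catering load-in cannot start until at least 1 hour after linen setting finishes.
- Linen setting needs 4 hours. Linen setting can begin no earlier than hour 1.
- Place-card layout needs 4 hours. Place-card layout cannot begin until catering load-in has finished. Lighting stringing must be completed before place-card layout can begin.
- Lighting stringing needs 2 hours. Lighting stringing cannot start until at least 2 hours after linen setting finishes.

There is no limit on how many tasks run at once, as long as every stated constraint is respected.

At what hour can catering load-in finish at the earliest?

15

After its own release at hour 1, linen setting can start at hour 1 and finishes at hour 5.
Lighting stringing waits on linen setting (finishes hour 5, plus 2-hour gap → hour 7), so it starts at hour 7 and finishes at 7 + 2 = hour 9.
Catering load-in has to wait for lighting stringing (finishes hour 9); linen setting (finishes hour 5, plus 1-hour gap → hour 6). The latest of these is hour 9, so catering load-in runs hour 9 to 9 + 6 = hour 15.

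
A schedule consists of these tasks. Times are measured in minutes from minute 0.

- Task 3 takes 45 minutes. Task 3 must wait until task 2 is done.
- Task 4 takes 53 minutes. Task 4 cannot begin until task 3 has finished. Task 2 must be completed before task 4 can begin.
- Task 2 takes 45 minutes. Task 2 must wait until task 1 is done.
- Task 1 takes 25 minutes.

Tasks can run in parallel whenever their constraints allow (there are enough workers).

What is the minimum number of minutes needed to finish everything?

168

Task 1 can start immediately at minute 0; it finishes at minute 25.
Task 2 waits on task 1 (finishes minute 25), so it starts at minute 25 and finishes at 25 + 45 = minute 70.
Task 3 cannot begin until task 2 (finishes minute 70). It runs from minute 70 to 70 + 45 = minute 115.
For task 4: task 3 (finishes minute 115); task 2 (finishes minute 70). Taking the maximum gives a start of minute 115, and it finishes at 115 + 53 = minute 168.
All tasks are finished once the last one completes. Finish times: Task 1 at 25, Task 2 at 70, Task 3 at 115, Task 4 at 168. The latest is minute 168.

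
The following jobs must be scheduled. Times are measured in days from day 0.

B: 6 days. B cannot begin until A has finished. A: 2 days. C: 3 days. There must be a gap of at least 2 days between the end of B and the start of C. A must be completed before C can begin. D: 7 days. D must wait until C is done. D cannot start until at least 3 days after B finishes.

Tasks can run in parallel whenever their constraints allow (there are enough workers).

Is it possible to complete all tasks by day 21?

Yes

Nothing blocks A, so it runs from day 0 to day 2.
After A (finishes day 2), B can start at day 2 and finishes at day 8.
For C: B (finishes day 8, plus 2-day gap → day 10); A (finishes day 2). Taking the maximum gives a start of day 10, and it finishes at 10 + 3 = day 13.
For D: C (finishes day 13); B (finishes day 8, plus 3-day gap → day 11). Taking the maximum gives a start of day 13, and it finishes at 13 + 7 = day 20.
Every task is finished by day 20, which is no later than the deadline of 21, so the schedule is feasible.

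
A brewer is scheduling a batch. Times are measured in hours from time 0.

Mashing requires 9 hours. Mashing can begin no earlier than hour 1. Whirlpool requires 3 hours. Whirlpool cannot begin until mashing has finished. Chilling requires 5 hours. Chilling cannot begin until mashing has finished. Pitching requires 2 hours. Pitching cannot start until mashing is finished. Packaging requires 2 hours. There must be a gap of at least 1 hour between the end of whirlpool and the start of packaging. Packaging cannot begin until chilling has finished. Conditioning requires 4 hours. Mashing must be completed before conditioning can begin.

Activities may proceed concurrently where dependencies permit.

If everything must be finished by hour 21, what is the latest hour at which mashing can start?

5

Packaging must finish by hour 21; it takes 2 hours, so it must start by 21 − 2 = hour 19.
Whirlpool must finish before packaging (must start by hour 19, minus 1-hour gap → hour 18). With a 3-hour duration, whirlpool must start by 18 − 3 = hour 15.
Chilling must finish before packaging (must start by hour 19). With a 5-hour duration, chilling must start by 19 − 5 = hour 14.
Nothing follows pitching; the deadline of hour 21 is its only limit. It must start by 21 − 2 = hour 19.
Conditioning must finish by hour 21; it takes 4 hours, so it must start by 21 − 4 = hour 17.
Mashing must finish in time for whirlpool (must start by hour 15); chilling (must start by hour 14); pitching (must start by hour 19); conditioning (must start by hour 17). The tightest is hour 14, so mashing must start by 14 − 9 = hour 5.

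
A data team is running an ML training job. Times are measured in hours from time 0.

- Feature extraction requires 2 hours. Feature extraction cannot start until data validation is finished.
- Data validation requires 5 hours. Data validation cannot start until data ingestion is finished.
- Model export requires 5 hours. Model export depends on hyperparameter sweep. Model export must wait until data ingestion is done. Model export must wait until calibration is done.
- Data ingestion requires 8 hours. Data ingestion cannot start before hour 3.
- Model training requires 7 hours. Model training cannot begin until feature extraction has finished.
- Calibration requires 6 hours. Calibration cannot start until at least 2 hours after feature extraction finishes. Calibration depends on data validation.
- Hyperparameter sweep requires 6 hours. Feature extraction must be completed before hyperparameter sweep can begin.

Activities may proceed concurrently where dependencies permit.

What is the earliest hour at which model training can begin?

18

Data ingestion waits on its own release at hour 3, so it starts at hour 3 and finishes at 3 + 8 = hour 11.
Data validation waits on data ingestion (finishes hour 11), so it starts at hour 11 and finishes at 11 + 5 = hour 16.
Feature extraction waits on data validation (finishes hour 16), so it starts at hour 16 and finishes at 16 + 2 = hour 18.
Model training waits on feature extraction (finishes hour 18), so the earliest it can start is hour 18.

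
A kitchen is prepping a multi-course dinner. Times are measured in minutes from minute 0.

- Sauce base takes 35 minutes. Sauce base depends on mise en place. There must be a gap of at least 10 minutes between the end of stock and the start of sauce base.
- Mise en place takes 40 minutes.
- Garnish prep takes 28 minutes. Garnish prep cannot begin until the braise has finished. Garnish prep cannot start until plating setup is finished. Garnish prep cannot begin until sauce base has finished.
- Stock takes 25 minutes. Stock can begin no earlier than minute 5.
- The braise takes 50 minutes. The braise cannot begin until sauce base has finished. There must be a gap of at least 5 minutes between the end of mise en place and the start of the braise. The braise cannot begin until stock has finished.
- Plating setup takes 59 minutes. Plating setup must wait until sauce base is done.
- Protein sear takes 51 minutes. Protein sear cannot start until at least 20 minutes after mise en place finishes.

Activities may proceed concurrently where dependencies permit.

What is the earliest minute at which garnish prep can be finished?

162

After its own release at minute 5, stock can start at minute 5 and finishes at minute 30.
Mise en place can start immediately at minute 0; it finishes at minute 40.
Sauce base has to wait for mise en place (finishes minute 40); stock (finishes minute 30, plus 10-minute gap → minute 40). The latest of these is minute 40, so sauce base runs minute 40 to 40 + 35 = minute 75.
Plating setup cannot begin until sauce base (finishes minute 75). It runs from minute 75 to 75 + 59 = minute 134.
The braise cannot start until sauce base (finishes minute 75); mise en place (finishes minute 40, plus 5-minute gap → minute 45); stock (finishes minute 30). The controlling bound is minute 75, so the braise finishes at 75 + 50 = minute 125.
Garnish prep cannot start until the braise (finishes minute 125); plating setup (finishes minute 134); sauce base (finishes minute 75). The controlling bound is minute 134, so garnish prep finishes at 134 + 28 = minute 162.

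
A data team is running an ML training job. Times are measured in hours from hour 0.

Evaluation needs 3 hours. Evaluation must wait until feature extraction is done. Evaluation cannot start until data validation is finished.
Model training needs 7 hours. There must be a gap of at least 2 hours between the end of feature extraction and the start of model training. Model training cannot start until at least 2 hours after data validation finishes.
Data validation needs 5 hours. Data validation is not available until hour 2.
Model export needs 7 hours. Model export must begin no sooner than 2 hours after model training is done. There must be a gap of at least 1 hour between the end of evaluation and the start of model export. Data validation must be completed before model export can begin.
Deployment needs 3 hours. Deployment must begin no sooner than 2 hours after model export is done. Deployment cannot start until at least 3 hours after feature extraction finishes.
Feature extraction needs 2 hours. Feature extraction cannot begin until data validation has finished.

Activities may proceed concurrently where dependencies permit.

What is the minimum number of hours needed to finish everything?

After its own release at hour 2, data validation can start at hour 2 and finishes at hour 7.
Feature extraction waits on data validation (finishes hour 7), so it starts at hour 7 and finishes at 7 + 2 = hour 9.
For evaluation: feature extraction (finishes hour 9); data validation (finishes hour 7). Taking the maximum gives a start of hour 9, and it finishes at 9 + 3 = hour 12.
Model training needs all of feature extraction (finishes hour 9, plus 2-hour gap → hour 11); data validation (finishes hour 7, plus 2-hour gap → hour 9). That puts its earliest start at hour 11; it finishes at 11 + 7 = hour 18.
For model export: model training (finishes hour 18, plus 2-hour gap → hour 20); evaluation (finishes hour 12, plus 1-hour gap → hour 13); data validation (finishes hour 7). Taking the maximum gives a start of hour 20, and it finishes at 20 + 7 = hour 27.
For deployment: model export (finishes hour 27, plus 2-hour gap → hour 29); feature extraction (finishes hour 9, plus 3-hour gap → hour 12). Taking the maximum gives a start of hour 29, and it finishes at 29 + 3 = hour 32.
All tasks are finished once the last one completes. Finish times: Data validation at 7, Feature extraction at 9, Model training at 18, Evaluation at 12, Model export at 27, Deployment at 32. The latest is hour 32.

32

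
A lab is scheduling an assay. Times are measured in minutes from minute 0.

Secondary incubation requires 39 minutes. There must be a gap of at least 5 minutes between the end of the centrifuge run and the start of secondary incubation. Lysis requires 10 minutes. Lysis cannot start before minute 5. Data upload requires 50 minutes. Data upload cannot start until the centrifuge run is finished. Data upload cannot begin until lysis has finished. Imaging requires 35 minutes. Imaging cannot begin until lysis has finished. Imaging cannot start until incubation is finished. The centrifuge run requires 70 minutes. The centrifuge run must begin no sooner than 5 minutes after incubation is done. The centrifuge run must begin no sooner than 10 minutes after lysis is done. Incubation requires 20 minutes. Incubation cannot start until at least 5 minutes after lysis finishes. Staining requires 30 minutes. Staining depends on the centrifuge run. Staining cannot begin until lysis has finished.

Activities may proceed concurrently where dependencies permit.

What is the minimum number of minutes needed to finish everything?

165

After its own release at minute 5, lysis can start at minute 5 and finishes at minute 15.
Incubation cannot begin until lysis (finishes minute 15, plus 5-minute gap → minute 20). It runs from minute 20 to 20 + 20 = minute 40.
Imaging has to wait for lysis (finishes minute 15); incubation (finishes minute 40). The latest of these is minute 40, so imaging runs minute 40 to 40 + 35 = minute 75.
The centrifuge run needs all of incubation (finishes minute 40, plus 5-minute gap → minute 45); lysis (finishes minute 15, plus 10-minute gap → minute 25). That puts its earliest start at minute 45; it finishes at 45 + 70 = minute 115.
Data upload needs all of the centrifuge run (finishes minute 115); lysis (finishes minute 15). That puts its earliest start at minute 115; it finishes at 115 + 50 = minute 165.
After the centrifuge run (finishes minute 115, plus 5-minute gap → minute 120), secondary incubation can start at minute 120 and finishes at minute 159.
Staining cannot start until the centrifuge run (finishes minute 115); lysis (finishes minute 15). The controlling bound is minute 115, so staining finishes at 115 + 30 = minute 145.
All tasks are finished once the last one completes. Finish times: Lysis at 15, Incubation at 40, The centrifuge run at 115, Staining at 145, Secondary incubation at 159, Imaging at 75, Data upload at 165. The latest is minute 165.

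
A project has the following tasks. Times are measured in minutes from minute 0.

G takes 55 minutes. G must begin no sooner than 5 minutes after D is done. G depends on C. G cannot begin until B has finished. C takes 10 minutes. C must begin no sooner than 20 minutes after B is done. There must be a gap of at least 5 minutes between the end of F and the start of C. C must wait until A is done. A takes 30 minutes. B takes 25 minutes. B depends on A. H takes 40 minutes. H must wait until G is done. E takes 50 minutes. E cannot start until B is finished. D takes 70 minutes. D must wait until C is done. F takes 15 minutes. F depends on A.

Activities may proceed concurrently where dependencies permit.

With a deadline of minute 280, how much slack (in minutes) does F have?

50

A can start immediately at minute 0; it finishes at minute 30.
After A (finishes minute 30), F can start at minute 30 and finishes at minute 45.

Working backward from the deadline:
To finish by minute 280, H (duration 40) must start no later than minute 240.
G feeds into H (must start by minute 240); so G must finish by minute 240 and therefore start by minute 185.
Since G (must start by minute 185, minus 5-minute gap → minute 180) depends on it, D must finish by minute 180. Backing off its 70-minute duration gives a latest start of minute 110.
C has several dependents: D (must start by minute 110); G (must start by minute 185). The earliest of those limits is minute 110, so C must start by 110 − 10 = minute 100.
Since C (must start by minute 100, minus 5-minute gap → minute 95) depends on it, F must finish by minute 95. Backing off its 15-minute duration gives a latest start of minute 80.
So F can start as early as minute 30 and as late as minute 80, giving 80 − 30 = 50 minutes of slack.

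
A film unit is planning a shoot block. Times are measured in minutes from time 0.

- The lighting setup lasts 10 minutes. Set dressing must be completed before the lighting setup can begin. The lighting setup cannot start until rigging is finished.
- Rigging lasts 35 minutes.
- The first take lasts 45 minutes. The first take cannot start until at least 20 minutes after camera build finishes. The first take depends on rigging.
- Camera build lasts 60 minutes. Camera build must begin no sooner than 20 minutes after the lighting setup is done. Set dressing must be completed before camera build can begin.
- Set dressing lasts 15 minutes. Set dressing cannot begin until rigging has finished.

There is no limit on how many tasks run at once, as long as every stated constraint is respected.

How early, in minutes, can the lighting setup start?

Rigging can start immediately at minute 0; it finishes at minute 35.
Set dressing cannot begin until rigging (finishes minute 35). It runs from minute 35 to 35 + 15 = minute 50.
The lighting setup waits on set dressing (finishes minute 50); rigging (finishes minute 35). The latest of these is minute 50, which is the earliest the lighting setup can start.

50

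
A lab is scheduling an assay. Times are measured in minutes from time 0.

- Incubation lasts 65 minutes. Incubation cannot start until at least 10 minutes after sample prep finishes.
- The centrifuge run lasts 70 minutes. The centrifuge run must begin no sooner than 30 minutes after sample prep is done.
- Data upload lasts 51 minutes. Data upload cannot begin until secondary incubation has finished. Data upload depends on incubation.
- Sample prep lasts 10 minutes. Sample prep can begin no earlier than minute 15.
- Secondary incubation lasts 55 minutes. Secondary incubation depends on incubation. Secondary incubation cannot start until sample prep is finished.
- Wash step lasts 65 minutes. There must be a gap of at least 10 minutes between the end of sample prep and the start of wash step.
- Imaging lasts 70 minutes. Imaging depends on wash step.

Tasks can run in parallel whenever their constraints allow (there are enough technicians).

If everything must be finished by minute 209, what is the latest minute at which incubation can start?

Data upload must finish by minute 209; it takes 51 minutes, so it must start by 209 − 51 = minute 158.
Secondary incubation feeds into data upload (must start by minute 158); so secondary incubation must finish by minute 158 and therefore start by minute 103.
Incubation has several dependents: secondary incubation (must start by minute 103); data upload (must start by minute 158). The earliest of those limits is minute 103, so incubation must start by 103 − 65 = minute 38.

38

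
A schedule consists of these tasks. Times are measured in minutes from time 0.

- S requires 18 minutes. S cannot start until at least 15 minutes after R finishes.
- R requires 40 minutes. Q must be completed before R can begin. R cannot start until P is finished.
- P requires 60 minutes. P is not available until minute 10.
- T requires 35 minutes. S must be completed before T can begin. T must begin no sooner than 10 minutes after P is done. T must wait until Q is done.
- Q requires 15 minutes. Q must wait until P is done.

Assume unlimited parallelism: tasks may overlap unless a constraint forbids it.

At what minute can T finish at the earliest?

193

After its own release at minute 10, P can start at minute 10 and finishes at minute 70.
Q waits on P (finishes minute 70), so it starts at minute 70 and finishes at 70 + 15 = minute 85.
R needs all of Q (finishes minute 85); P (finishes minute 70). That puts its earliest start at minute 85; it finishes at 85 + 40 = minute 125.
S cannot begin until R (finishes minute 125, plus 15-minute gap → minute 140). It runs from minute 140 to 140 + 18 = minute 158.
T needs all of S (finishes minute 158); P (finishes minute 70, plus 10-minute gap → minute 80); Q (finishes minute 85). That puts its earliest start at minute 158; it finishes at 158 + 35 = minute 193.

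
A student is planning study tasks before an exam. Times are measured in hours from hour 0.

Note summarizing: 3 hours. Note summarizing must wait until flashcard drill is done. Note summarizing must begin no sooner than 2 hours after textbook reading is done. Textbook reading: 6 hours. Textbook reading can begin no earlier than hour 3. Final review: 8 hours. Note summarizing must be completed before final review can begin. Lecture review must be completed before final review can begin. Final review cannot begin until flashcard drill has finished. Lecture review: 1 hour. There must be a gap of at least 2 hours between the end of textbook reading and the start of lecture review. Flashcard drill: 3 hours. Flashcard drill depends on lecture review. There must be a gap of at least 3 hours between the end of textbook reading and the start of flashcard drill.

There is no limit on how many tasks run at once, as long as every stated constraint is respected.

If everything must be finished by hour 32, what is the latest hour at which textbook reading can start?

9

Final review has no dependents, so it just needs to finish by hour 32. Starting by 32 − 8 = hour 24 achieves that.
Note summarizing has to be done before final review (must start by hour 24). That means finishing by hour 24, i.e. starting by 24 − 3 = hour 21.
Flashcard drill has several dependents: note summarizing (must start by hour 21); final review (must start by hour 24). The earliest of those limits is hour 21, so flashcard drill must start by 21 − 3 = hour 18.
Lecture review has several dependents: flashcard drill (must start by hour 18); final review (must start by hour 24). The earliest of those limits is hour 18, so lecture review must start by 18 − 1 = hour 17.
For textbook reading: lecture review (must start by hour 17, minus 2-hour gap → hour 15); flashcard drill (must start by hour 18, minus 3-hour gap → hour 15); note summarizing (must start by hour 21, minus 2-hour gap → hour 19). The most restrictive is hour 15; with a 6-hour duration, textbook reading must start by hour 9.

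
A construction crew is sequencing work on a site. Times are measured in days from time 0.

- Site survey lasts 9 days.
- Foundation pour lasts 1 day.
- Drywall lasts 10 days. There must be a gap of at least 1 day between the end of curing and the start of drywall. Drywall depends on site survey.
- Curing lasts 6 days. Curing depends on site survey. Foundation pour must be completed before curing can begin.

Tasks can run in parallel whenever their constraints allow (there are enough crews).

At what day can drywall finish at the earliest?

26

Foundation pour can start immediately at day 0; it finishes at day 1.
Site survey can start immediately at day 0; it finishes at day 9.
For curing: site survey (finishes day 9); foundation pour (finishes day 1). Taking the maximum gives a start of day 9, and it finishes at 9 + 6 = day 15.
For drywall: curing (finishes day 15, plus 1-day gap → day 16); site survey (finishes day 9). Taking the maximum gives a start of day 16, and it finishes at 16 + 10 = day 26.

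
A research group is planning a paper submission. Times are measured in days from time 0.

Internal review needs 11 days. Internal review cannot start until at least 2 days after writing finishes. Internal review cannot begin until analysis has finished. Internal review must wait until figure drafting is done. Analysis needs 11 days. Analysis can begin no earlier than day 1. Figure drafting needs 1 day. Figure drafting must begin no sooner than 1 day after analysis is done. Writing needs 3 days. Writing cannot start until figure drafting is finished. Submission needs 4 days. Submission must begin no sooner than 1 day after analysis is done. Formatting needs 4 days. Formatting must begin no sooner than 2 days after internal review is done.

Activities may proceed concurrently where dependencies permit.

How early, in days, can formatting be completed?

36

Analysis waits on its own release at day 1, so it starts at day 1 and finishes at 1 + 11 = day 12.
After analysis (finishes day 12, plus 1-day gap → day 13), figure drafting can start at day 13 and finishes at day 14.
Writing waits on figure drafting (finishes day 14), so it starts at day 14 and finishes at 14 + 3 = day 17.
Internal review has to wait for writing (finishes day 17, plus 2-day gap → day 19); analysis (finishes day 12); figure drafting (finishes day 14). The latest of these is day 19, so internal review runs day 19 to 19 + 11 = day 30.
After internal review (finishes day 30, plus 2-day gap → day 32), formatting can start at day 32 and finishes at day 36.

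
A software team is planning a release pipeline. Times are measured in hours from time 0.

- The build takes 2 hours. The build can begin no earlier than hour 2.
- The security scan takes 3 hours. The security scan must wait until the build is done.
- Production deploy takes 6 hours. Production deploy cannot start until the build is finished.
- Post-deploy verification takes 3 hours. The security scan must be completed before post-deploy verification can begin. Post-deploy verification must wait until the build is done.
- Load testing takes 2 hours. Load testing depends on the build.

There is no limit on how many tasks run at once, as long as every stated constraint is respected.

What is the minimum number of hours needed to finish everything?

The build cannot begin until its own release at hour 2. It runs from hour 2 to 2 + 2 = hour 4.
After the build (finishes hour 4), production deploy can start at hour 4 and finishes at hour 10.
Load testing waits on the build (finishes hour 4), so it starts at hour 4 and finishes at 4 + 2 = hour 6.
The security scan cannot begin until the build (finishes hour 4). It runs from hour 4 to 4 + 3 = hour 7.
Post-deploy verification needs all of the security scan (finishes hour 7); the build (finishes hour 4). That puts its earliest start at hour 7; it finishes at 7 + 3 = hour 10.
All tasks are finished once the last one completes. Finish times: The build at 4, The security scan at 7, Load testing at 6, Production deploy at 10, Post-deploy verification at 10. The latest is hour 10.

10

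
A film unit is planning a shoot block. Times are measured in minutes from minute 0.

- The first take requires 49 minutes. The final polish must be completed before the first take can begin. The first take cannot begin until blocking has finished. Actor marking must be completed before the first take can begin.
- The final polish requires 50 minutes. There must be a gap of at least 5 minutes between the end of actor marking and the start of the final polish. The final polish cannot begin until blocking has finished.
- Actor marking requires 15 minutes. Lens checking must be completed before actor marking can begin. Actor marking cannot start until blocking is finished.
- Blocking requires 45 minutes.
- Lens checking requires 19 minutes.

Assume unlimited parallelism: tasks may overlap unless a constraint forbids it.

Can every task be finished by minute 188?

Yes

Blocking can start immediately at minute 0; it finishes at minute 45.
Lens checking can start immediately at minute 0; it finishes at minute 19.
Actor marking needs all of lens checking (finishes minute 19); blocking (finishes minute 45). That puts its earliest start at minute 45; it finishes at 45 + 15 = minute 60.
The final polish has to wait for actor marking (finishes minute 60, plus 5-minute gap → minute 65); blocking (finishes minute 45). The latest of these is minute 65, so the final polish runs minute 65 to 65 + 50 = minute 115.
The first take has to wait for the final polish (finishes minute 115); blocking (finishes minute 45); actor marking (finishes minute 60). The latest of these is minute 115, so the first take runs minute 115 to 115 + 49 = minute 164.
Every task is finished by minute 164, which is no later than the deadline of 188, so the schedule is feasible.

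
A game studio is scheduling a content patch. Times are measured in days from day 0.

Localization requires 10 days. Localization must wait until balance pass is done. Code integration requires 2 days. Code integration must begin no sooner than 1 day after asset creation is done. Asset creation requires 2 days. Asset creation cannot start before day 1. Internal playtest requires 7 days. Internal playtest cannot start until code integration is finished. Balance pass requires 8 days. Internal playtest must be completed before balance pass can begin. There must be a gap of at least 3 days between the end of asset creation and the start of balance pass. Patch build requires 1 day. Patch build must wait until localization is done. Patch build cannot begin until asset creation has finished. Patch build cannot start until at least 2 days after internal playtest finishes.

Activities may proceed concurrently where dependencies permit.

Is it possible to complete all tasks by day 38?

Yes

Asset creation cannot begin until its own release at day 1. It runs from day 1 to 1 + 2 = day 3.
After asset creation (finishes day 3, plus 1-day gap → day 4), code integration can start at day 4 and finishes at day 6.
Internal playtest cannot begin until code integration (finishes day 6). It runs from day 6 to 6 + 7 = day 13.
Balance pass has to wait for internal playtest (finishes day 13); asset creation (finishes day 3, plus 3-day gap → day 6). The latest of these is day 13, so balance pass runs day 13 to 13 + 8 = day 21.
Localization waits on balance pass (finishes day 21), so it starts at day 21 and finishes at 21 + 10 = day 31.
Patch build needs all of localization (finishes day 31); asset creation (finishes day 3); internal playtest (finishes day 13, plus 2-day gap → day 15). That puts its earliest start at day 31; it finishes at 31 + 1 = day 32.
Every task is finished by day 32, which is no later than the deadline of 38, so the schedule is feasible.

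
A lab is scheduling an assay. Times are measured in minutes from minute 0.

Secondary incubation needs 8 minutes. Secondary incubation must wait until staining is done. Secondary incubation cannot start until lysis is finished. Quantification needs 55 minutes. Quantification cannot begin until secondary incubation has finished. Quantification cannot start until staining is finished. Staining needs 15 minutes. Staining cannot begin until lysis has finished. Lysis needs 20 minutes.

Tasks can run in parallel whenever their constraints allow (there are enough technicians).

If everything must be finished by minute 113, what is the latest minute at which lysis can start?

15

Quantification has no dependents, so it just needs to finish by minute 113. Starting by 113 − 55 = minute 58 achieves that.
Secondary incubation feeds into quantification (must start by minute 58); so secondary incubation must finish by minute 58 and therefore start by minute 50.
For staining: secondary incubation (must start by minute 50); quantification (must start by minute 58). The most restrictive is minute 50; with a 15-minute duration, staining must start by minute 35.
For lysis: staining (must start by minute 35); secondary incubation (must start by minute 50). The most restrictive is minute 35; with a 20-minute duration, lysis must start by minute 15.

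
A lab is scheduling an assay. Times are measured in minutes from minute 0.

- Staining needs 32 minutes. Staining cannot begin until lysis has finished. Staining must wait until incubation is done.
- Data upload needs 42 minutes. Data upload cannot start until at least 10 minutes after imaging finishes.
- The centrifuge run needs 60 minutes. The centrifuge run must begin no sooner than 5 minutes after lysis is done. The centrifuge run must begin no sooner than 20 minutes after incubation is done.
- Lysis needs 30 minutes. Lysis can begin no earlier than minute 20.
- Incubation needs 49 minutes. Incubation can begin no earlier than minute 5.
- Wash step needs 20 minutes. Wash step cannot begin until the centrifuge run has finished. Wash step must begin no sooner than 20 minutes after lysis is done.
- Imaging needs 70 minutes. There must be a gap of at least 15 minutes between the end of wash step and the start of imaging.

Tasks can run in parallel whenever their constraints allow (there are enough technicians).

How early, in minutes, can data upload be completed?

291

Incubation waits on its own release at minute 5, so it starts at minute 5 and finishes at 5 + 49 = minute 54.
Lysis waits on its own release at minute 20, so it starts at minute 20 and finishes at 20 + 30 = minute 50.
The centrifuge run has to wait for lysis (finishes minute 50, plus 5-minute gap → minute 55); incubation (finishes minute 54, plus 20-minute gap → minute 74). The latest of these is minute 74, so the centrifuge run runs minute 74 to 74 + 60 = minute 134.
Wash step has to wait for the centrifuge run (finishes minute 134); lysis (finishes minute 50, plus 20-minute gap → minute 70). The latest of these is minute 134, so wash step runs minute 134 to 134 + 20 = minute 154.
After wash step (finishes minute 154, plus 15-minute gap → minute 169), imaging can start at minute 169 and finishes at minute 239.
After imaging (finishes minute 239, plus 10-minute gap → minute 249), data upload can start at minute 249 and finishes at minute 291.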